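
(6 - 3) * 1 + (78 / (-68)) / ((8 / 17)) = 9 / 16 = 0.56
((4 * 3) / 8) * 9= 27 / 2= 13.50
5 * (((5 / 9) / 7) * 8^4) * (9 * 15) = 1536000 / 7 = 219428.57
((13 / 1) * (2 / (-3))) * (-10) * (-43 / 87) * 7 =-78260 / 261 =-299.85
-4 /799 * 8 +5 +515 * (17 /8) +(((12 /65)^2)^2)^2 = 2239100852045407453957 /2036777643996875000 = 1099.33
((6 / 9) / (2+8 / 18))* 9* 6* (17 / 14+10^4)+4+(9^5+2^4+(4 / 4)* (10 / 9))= 143007980 / 693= 206360.72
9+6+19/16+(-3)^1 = 211/16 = 13.19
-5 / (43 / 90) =-450 / 43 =-10.47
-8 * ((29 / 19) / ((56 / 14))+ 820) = -124698 / 19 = -6563.05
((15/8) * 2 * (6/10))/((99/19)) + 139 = 6135/44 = 139.43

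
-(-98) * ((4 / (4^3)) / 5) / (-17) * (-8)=49 / 85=0.58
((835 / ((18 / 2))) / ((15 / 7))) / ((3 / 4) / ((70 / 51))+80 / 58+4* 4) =9492280 / 3930039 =2.42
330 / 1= 330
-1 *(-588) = 588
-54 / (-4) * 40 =540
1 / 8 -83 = -663 / 8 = -82.88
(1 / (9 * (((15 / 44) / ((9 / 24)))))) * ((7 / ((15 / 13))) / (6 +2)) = 1001 / 10800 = 0.09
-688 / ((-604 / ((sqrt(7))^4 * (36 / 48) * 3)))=18963 / 151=125.58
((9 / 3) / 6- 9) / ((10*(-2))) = 0.42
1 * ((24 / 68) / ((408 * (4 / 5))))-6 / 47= -27509 / 217328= -0.13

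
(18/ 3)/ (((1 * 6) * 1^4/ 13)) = 13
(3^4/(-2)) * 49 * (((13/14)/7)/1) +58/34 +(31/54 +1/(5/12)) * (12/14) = -5547671/21420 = -258.99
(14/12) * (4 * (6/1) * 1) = 28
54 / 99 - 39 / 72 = 1 / 264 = 0.00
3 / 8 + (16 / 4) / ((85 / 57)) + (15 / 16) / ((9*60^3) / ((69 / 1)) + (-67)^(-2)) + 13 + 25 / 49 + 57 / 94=9204057485306401 / 535930581517520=17.17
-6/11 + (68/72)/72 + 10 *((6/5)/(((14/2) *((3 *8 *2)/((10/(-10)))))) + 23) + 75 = 30379873/99792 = 304.43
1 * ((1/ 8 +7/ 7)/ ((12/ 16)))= 3/ 2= 1.50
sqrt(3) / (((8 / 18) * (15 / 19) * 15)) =19 * sqrt(3) / 100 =0.33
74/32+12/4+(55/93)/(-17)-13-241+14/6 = -6232655/25296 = -246.39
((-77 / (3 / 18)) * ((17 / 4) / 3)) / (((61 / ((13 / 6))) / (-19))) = 323323 / 732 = 441.70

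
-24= -24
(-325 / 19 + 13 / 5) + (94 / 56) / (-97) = -3747113 / 258020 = -14.52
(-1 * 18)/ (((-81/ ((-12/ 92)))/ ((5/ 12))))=-0.01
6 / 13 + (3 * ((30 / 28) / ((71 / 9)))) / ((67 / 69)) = 762873 / 865774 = 0.88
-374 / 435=-0.86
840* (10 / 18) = 1400 / 3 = 466.67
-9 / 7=-1.29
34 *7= 238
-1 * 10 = -10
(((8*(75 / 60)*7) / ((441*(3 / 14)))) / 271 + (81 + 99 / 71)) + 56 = 71898262 / 519507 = 138.40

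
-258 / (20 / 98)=-6321 / 5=-1264.20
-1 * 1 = -1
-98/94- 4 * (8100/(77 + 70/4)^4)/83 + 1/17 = -1027696783318/1044689114637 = -0.98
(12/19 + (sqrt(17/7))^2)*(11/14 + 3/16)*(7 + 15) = 487993/7448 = 65.52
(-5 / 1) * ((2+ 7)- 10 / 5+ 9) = -80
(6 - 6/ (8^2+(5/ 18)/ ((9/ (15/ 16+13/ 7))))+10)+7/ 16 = 16.34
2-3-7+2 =-6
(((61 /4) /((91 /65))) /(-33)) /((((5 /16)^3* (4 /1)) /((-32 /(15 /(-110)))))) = -999424 /1575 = -634.55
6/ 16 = 3/ 8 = 0.38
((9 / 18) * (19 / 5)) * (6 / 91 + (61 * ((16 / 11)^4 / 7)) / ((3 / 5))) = 2471080891 / 19984965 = 123.65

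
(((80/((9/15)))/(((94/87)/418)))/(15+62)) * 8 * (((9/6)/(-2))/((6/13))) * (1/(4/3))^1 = -2148900/329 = -6531.61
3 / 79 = 0.04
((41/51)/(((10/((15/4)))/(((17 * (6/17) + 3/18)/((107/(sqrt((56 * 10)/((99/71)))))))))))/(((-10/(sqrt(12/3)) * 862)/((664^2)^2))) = -36861067753984 * sqrt(27335)/388074555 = -15704072.16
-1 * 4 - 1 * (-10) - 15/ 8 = 4.12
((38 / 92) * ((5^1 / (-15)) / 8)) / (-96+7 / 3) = 19 / 103408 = 0.00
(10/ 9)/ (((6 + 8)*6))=5/ 378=0.01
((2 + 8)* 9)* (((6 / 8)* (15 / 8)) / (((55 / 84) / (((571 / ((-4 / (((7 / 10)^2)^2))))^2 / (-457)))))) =-3197134082312541 / 6434560000000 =-496.87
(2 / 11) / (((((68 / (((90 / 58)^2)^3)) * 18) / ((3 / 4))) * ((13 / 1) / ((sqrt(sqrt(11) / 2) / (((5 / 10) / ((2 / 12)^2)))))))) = 307546875 * 11^(1 / 4) * sqrt(2) / 92544991574464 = 0.00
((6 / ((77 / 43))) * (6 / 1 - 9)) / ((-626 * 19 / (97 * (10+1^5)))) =37539 / 41629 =0.90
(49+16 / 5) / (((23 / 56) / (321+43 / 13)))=61621056 / 1495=41218.10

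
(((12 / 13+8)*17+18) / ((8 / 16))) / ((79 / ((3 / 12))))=1103 / 1027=1.07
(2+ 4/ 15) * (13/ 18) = 221/ 135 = 1.64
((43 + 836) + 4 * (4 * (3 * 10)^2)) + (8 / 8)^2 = 15280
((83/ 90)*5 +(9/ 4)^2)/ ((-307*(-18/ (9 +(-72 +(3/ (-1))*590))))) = -851123/ 265248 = -3.21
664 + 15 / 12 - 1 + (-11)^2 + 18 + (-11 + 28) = 3281 / 4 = 820.25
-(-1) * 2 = 2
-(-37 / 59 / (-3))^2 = -1369 / 31329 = -0.04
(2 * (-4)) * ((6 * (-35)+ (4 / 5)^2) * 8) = 334976 / 25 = 13399.04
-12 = -12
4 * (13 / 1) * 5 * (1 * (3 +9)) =3120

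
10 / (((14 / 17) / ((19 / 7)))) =1615 / 49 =32.96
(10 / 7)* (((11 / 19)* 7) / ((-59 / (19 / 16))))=-55 / 472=-0.12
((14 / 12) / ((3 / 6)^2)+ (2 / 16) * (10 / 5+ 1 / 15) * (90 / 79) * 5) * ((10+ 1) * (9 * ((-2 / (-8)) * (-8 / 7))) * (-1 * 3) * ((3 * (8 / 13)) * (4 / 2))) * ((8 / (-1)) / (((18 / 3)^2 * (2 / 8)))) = -12289728 / 7189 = -1709.52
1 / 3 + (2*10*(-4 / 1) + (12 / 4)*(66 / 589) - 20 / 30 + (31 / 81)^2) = -308577356 / 3864429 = -79.85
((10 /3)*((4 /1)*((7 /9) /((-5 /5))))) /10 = -28 /27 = -1.04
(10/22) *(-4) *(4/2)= -40/11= -3.64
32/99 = 0.32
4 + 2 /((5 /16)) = 52 /5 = 10.40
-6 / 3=-2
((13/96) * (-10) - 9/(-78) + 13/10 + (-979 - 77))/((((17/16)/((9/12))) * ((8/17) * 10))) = -3294529/20800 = -158.39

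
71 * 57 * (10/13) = 3113.08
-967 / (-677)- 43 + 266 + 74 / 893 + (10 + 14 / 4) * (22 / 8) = 1265400473 / 4836488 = 261.64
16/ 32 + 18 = 37/ 2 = 18.50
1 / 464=0.00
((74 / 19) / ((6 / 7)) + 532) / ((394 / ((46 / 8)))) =703409 / 89832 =7.83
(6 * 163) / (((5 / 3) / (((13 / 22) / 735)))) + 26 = 356707 / 13475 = 26.47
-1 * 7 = -7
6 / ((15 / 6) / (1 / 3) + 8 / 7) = 84 / 121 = 0.69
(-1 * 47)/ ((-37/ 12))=564/ 37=15.24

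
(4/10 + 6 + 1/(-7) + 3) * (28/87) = 432/145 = 2.98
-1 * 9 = -9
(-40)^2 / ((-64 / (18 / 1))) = -450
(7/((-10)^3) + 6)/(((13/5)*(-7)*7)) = -461/9800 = -0.05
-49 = -49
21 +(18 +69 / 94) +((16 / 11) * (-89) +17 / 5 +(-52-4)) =-735797 / 5170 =-142.32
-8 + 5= -3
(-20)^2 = 400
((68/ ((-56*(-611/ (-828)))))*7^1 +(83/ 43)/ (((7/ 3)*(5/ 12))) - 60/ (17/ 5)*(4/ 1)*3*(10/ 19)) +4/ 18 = -322826066924/ 2673146385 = -120.77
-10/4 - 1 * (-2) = -1/2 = -0.50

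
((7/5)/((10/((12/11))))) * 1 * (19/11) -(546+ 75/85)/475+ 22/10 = 1282382/977075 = 1.31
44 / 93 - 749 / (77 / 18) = -178634 / 1023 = -174.62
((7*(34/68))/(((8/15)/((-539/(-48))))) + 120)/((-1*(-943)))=49585/241408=0.21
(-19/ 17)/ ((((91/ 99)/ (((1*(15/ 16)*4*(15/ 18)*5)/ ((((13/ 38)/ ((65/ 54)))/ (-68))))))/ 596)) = 739598750/ 273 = 2709152.93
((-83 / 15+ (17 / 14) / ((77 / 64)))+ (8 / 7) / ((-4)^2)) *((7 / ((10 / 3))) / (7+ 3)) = -71999 / 77000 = -0.94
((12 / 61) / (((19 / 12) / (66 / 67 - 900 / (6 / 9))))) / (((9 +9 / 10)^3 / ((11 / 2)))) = -241024000 / 253692351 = -0.95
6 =6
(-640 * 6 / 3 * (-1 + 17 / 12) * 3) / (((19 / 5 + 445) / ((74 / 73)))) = -148000 / 40953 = -3.61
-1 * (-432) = 432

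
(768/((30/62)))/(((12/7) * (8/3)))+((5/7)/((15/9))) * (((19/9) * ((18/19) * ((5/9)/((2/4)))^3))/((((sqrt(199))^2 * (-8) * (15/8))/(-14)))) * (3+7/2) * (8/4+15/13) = 251925256/725355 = 347.31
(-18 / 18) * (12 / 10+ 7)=-41 / 5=-8.20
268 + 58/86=268.67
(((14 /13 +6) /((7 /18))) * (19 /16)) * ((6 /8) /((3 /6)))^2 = 35397 /728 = 48.62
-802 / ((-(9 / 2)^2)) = 3208 / 81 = 39.60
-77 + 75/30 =-74.50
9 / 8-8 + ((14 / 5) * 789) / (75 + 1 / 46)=445129 / 19720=22.57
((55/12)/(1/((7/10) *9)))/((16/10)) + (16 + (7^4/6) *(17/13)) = 1391125/2496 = 557.34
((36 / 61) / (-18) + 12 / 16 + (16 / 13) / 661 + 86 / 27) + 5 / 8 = 512809045 / 113221368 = 4.53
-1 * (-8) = 8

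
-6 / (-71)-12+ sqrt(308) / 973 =-846 / 71+ 2*sqrt(77) / 973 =-11.90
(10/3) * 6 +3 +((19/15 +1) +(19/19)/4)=1531/60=25.52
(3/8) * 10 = 15/4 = 3.75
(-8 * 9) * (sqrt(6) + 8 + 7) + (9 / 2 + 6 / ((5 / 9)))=-10647 / 10-72 * sqrt(6)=-1241.06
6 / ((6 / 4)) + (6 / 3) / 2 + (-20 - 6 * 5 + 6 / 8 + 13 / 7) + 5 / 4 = -288 / 7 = -41.14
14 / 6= 2.33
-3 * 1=-3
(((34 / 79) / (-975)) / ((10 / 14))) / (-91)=34 / 5006625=0.00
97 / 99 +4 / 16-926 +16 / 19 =-6951635 / 7524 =-923.93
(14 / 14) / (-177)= -1 / 177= -0.01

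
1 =1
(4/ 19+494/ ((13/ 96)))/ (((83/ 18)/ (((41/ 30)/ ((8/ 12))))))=12788802/ 7885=1621.92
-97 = -97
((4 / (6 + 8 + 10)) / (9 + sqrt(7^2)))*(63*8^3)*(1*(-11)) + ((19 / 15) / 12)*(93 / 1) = -221171 / 60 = -3686.18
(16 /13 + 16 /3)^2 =65536 /1521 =43.09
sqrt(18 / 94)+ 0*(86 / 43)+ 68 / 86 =3*sqrt(47) / 47+ 34 / 43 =1.23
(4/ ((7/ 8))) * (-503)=-16096/ 7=-2299.43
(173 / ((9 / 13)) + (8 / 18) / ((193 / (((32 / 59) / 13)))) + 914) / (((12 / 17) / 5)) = 43934370835 / 5329116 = 8244.21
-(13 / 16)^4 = -28561 / 65536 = -0.44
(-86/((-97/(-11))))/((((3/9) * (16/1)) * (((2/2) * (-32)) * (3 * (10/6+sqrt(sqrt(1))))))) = 1419/198656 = 0.01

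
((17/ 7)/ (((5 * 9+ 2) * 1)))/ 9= 17/ 2961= 0.01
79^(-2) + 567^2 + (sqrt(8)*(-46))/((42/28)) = 2006412850/6241 - 184*sqrt(2)/3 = 321402.26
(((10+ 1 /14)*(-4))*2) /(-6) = 94 /7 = 13.43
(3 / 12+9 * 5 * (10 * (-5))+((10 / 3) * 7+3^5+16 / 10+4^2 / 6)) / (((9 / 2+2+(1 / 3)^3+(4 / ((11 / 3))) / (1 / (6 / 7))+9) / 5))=-82293057 / 136982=-600.76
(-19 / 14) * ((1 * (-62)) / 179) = 589 / 1253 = 0.47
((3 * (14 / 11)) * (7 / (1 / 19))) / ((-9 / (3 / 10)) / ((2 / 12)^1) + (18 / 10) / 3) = -9310 / 3289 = -2.83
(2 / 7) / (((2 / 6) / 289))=1734 / 7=247.71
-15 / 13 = -1.15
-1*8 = -8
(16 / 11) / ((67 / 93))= 1488 / 737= 2.02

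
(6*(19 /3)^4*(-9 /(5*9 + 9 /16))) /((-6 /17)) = 35447312 /6561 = 5402.73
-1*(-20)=20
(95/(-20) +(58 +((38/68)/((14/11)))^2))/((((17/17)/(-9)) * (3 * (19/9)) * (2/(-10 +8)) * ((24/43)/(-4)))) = -4686126111/8609888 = -544.27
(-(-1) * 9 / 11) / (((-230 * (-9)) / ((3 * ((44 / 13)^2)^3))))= 989497344 / 555083035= 1.78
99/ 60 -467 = -465.35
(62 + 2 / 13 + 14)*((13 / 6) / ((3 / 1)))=55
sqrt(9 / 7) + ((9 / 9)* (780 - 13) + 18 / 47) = 3* sqrt(7) / 7 + 36067 / 47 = 768.52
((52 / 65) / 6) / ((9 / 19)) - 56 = -7522 / 135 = -55.72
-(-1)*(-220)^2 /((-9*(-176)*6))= 275 /54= 5.09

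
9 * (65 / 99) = 65 / 11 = 5.91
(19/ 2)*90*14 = 11970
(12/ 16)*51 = 153/ 4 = 38.25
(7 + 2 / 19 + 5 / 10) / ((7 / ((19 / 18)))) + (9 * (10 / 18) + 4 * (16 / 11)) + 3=41483 / 2772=14.97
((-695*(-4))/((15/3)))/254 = 2.19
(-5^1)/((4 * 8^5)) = -5/131072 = -0.00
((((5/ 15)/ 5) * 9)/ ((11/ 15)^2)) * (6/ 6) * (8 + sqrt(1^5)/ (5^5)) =675027/ 75625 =8.93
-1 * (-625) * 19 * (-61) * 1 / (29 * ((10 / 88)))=-6374500 / 29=-219810.34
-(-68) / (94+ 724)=34 / 409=0.08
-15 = -15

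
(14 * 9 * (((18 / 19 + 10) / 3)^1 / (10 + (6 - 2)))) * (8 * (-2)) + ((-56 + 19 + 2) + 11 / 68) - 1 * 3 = -727799 / 1292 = -563.31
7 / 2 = 3.50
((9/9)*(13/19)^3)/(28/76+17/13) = 28561/149454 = 0.19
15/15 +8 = 9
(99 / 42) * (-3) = -99 / 14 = -7.07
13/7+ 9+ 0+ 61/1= 503/7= 71.86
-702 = -702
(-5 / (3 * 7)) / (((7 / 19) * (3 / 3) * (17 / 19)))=-1805 / 2499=-0.72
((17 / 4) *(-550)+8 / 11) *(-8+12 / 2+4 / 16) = 359863 / 88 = 4089.35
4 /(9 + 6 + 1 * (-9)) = 0.67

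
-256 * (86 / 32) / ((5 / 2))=-1376 / 5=-275.20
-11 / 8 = -1.38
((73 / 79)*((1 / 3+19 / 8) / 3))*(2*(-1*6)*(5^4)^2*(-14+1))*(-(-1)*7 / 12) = 168669921875 / 5688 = 29653643.09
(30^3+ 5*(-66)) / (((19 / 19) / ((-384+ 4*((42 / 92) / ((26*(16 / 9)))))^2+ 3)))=44994277390486095 / 11443328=3931922373.50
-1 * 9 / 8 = -9 / 8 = -1.12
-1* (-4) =4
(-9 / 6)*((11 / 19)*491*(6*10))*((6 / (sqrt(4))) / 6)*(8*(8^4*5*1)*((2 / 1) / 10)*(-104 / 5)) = 165653250048 / 19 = 8718592107.79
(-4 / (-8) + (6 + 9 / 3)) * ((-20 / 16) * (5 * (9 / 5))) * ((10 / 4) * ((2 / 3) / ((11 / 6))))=-4275 / 44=-97.16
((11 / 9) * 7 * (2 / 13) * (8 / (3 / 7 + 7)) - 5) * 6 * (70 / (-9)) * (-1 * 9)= -762860 / 507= -1504.65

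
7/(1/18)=126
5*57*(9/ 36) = 285/ 4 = 71.25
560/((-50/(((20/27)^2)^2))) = -1792000/531441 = -3.37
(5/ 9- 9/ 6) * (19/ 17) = -19/ 18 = -1.06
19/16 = 1.19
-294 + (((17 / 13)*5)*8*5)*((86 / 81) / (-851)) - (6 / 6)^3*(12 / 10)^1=-1324110028 / 4480515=-295.53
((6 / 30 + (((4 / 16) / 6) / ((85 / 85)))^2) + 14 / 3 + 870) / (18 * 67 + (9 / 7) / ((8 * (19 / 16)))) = 335109593 / 461998080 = 0.73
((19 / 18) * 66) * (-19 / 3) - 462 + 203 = -6302 / 9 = -700.22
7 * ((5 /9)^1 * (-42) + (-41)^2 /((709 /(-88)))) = -3453898 /2127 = -1623.84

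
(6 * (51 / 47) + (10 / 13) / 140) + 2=72847 / 8554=8.52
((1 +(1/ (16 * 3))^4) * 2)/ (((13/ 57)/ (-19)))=-166.62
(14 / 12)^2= 49 / 36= 1.36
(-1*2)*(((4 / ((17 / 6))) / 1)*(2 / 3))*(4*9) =-1152 / 17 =-67.76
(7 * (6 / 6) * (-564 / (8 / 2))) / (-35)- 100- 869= -940.80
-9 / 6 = -3 / 2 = -1.50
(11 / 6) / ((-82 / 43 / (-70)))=16555 / 246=67.30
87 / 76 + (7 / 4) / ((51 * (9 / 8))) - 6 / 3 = -28771 / 34884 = -0.82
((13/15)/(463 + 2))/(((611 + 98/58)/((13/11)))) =0.00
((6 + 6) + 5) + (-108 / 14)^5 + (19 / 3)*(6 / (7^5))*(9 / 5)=-2294396183 / 84035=-27302.86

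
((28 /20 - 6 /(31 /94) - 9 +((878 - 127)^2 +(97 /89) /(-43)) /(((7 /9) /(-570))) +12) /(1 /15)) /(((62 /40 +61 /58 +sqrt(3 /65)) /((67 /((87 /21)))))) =-45115397163642825069960 /1162651023227 +266778104245428338080 * sqrt(195) /1162651023227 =-35599713801.19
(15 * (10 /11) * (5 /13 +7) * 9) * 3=2718.88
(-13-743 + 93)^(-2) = 1 / 439569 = 0.00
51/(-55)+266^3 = 1035160229/55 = 18821095.07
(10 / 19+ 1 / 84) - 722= -1151453 / 1596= -721.46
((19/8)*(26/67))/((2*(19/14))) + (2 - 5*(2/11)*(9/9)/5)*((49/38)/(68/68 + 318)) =6198381/17867828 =0.35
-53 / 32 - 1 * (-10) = 267 / 32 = 8.34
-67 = -67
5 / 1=5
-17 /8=-2.12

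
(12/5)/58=6/145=0.04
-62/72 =-31/36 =-0.86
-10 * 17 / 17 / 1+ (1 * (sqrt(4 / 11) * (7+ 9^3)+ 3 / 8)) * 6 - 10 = -71 / 4+ 8832 * sqrt(11) / 11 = 2645.20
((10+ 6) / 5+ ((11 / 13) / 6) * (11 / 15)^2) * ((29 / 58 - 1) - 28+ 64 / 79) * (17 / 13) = -171035725 / 1441908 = -118.62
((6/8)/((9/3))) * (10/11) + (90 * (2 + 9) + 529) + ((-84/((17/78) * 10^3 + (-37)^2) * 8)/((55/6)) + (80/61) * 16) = 639612850909/415288610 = 1540.16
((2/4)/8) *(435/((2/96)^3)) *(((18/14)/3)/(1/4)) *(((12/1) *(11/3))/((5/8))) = 2540077056/7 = 362868150.86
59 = 59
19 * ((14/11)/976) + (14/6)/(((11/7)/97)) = 2319863/16104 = 144.06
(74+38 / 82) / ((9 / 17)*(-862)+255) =-51901 / 140343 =-0.37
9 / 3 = 3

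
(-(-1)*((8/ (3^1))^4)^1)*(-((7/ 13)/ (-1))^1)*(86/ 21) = 352256/ 3159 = 111.51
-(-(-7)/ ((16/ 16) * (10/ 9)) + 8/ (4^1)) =-83/ 10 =-8.30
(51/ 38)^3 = 132651/ 54872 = 2.42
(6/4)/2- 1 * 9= -33/4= -8.25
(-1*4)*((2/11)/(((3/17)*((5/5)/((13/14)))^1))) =-884/231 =-3.83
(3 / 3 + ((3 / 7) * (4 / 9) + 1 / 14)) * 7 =8.83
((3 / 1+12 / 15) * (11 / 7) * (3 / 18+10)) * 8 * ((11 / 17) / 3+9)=4793624 / 1071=4475.84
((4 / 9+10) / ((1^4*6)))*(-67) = -3149 / 27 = -116.63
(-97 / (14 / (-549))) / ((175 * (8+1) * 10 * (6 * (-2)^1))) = -5917 / 294000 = -0.02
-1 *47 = -47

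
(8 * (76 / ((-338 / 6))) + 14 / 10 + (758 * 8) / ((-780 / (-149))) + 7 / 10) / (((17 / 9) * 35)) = 17486733 / 1005550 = 17.39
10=10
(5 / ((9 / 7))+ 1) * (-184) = -8096 / 9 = -899.56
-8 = -8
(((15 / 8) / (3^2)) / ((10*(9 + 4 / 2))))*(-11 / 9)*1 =-1 / 432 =-0.00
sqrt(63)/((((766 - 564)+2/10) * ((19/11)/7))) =385 * sqrt(7)/6403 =0.16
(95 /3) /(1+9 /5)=475 /42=11.31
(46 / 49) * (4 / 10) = 92 / 245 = 0.38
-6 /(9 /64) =-128 /3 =-42.67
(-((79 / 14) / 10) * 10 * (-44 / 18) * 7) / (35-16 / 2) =869 / 243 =3.58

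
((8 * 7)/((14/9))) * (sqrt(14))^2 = 504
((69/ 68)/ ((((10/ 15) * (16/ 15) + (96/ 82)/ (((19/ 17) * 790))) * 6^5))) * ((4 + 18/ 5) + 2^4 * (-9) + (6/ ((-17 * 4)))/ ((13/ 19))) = -427080200947/ 17078402045952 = -0.03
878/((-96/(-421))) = 184819/48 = 3850.40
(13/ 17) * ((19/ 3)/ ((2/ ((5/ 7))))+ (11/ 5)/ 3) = 481/ 210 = 2.29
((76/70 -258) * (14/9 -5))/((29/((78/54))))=3623776/82215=44.08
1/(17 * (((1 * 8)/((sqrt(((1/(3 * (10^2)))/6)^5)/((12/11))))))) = 11 * sqrt(2)/317260800000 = 0.00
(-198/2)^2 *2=19602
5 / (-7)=-5 / 7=-0.71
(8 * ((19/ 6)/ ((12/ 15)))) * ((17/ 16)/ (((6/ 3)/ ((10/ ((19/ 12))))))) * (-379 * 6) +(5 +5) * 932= -232292.50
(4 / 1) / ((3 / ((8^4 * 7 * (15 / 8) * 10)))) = 716800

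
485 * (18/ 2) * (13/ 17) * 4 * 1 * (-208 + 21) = -2496780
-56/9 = -6.22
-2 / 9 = -0.22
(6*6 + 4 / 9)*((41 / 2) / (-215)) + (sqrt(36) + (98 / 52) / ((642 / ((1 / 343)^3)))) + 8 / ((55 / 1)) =260461028837279 / 97531983368820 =2.67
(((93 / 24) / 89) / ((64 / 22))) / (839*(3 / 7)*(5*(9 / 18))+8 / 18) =0.00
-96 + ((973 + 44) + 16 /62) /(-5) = -299.45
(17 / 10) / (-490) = -17 / 4900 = -0.00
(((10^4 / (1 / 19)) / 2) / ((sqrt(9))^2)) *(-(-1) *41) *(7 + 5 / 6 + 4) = 138272500 / 27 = 5121203.70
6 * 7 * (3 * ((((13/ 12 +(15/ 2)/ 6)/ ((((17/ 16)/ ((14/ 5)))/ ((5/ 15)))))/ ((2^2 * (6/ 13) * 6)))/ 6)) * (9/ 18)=4459/ 2295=1.94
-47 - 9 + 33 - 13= -36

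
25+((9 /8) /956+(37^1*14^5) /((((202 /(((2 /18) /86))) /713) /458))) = 12424675630907207 /298937376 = 41562804.21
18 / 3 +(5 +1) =12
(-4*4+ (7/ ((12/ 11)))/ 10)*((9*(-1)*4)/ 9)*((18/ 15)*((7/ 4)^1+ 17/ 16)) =16587/ 80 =207.34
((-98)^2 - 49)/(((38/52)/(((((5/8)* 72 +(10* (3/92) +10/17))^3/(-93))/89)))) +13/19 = -1916530075143146697/12534169545164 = -152904.43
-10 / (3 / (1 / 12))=-5 / 18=-0.28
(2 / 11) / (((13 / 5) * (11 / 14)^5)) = 5378240 / 23030293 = 0.23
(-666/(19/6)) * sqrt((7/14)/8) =-999/19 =-52.58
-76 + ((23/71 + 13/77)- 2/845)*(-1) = -353356236/4619615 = -76.49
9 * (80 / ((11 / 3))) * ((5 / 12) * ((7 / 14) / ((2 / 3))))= 675 / 11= 61.36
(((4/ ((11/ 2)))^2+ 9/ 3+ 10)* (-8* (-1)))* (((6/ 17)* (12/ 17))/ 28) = 235728/ 244783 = 0.96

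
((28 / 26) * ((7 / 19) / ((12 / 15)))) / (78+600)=245 / 334932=0.00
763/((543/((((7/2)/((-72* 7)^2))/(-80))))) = -109/450385920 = -0.00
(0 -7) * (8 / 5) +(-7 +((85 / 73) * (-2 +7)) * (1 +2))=-268 / 365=-0.73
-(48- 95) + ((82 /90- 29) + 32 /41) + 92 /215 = 1596181 /79335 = 20.12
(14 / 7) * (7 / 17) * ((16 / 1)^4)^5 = 16924961474604808445886464 / 17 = 995585969094400496816850.80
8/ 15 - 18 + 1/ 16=-4177/ 240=-17.40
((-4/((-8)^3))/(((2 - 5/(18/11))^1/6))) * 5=-135/608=-0.22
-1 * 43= -43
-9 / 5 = -1.80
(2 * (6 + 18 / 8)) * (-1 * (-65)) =2145 / 2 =1072.50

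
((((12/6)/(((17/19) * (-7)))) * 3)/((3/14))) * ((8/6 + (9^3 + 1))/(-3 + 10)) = -166744/357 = -467.07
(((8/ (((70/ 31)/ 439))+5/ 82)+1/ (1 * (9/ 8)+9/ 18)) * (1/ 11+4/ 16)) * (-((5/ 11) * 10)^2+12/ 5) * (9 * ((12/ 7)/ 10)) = -12987959448942/ 869043175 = -14945.13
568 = 568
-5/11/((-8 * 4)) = 5/352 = 0.01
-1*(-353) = 353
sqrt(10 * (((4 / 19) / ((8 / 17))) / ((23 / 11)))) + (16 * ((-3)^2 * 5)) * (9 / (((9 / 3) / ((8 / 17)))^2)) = 160.91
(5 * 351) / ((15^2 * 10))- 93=-4611 / 50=-92.22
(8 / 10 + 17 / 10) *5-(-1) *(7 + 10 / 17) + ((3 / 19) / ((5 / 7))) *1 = 65599 / 3230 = 20.31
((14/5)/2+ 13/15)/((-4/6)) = -3.40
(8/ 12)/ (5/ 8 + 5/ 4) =16/ 45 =0.36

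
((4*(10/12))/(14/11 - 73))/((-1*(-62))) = -55/73377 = -0.00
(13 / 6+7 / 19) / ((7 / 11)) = 3179 / 798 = 3.98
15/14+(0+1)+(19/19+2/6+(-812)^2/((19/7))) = 193849853/798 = 242919.62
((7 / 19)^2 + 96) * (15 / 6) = 240.34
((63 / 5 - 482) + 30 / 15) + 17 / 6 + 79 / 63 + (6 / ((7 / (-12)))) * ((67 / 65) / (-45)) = -2709001 / 5850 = -463.08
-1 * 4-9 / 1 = -13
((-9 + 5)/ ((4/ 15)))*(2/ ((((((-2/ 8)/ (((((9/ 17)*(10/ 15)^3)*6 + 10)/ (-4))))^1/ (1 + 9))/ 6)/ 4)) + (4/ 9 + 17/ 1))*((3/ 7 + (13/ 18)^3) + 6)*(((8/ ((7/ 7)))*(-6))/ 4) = 1119873108955/ 173502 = 6454525.65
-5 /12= -0.42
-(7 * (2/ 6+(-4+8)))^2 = -8281/ 9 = -920.11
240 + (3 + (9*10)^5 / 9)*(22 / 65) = 1110324282 / 5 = 222064856.40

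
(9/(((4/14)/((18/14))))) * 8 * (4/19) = 1296/19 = 68.21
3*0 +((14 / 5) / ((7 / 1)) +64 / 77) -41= -15311 / 385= -39.77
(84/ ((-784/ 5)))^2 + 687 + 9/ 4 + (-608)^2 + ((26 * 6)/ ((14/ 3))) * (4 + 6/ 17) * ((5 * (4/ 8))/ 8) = 4936678001/ 13328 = 370399.01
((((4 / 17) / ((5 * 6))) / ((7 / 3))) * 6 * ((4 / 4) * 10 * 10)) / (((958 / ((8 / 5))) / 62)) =11904 / 57001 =0.21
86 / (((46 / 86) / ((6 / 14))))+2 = 11416 / 161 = 70.91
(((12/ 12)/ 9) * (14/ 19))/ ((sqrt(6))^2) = 7/ 513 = 0.01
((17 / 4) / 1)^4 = 83521 / 256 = 326.25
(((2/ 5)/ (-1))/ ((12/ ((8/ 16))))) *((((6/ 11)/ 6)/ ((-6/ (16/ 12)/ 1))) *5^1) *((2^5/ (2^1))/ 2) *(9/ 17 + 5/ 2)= 206/ 5049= 0.04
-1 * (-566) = 566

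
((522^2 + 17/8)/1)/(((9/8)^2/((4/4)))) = 17439112/81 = 215297.68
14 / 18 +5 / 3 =22 / 9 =2.44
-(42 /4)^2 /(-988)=0.11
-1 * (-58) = 58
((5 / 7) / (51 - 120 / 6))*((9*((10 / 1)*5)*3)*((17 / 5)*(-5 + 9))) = 91800 / 217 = 423.04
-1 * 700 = -700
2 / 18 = 1 / 9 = 0.11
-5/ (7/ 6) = -30/ 7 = -4.29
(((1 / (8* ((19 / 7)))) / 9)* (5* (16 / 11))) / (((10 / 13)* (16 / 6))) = 91 / 5016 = 0.02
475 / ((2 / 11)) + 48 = 5321 / 2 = 2660.50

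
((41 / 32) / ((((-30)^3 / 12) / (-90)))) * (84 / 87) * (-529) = -151823 / 5800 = -26.18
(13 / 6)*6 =13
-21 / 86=-0.24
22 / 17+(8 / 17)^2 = 438 / 289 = 1.52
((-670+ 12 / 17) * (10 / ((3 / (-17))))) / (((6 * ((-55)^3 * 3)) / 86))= -978508 / 898425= -1.09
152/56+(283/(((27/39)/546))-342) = 4679921/21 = 222853.38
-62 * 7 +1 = -433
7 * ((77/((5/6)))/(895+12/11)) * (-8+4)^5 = -36427776/49285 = -739.13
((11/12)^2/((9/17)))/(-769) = -2057/996624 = -0.00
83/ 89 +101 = 9072/ 89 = 101.93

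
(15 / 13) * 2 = 30 / 13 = 2.31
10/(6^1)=1.67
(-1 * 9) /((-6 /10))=15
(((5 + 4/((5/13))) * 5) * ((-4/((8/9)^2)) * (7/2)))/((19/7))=-305613/608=-502.65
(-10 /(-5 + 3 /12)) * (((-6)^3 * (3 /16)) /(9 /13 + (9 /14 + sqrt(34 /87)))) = -6233212440 /76209893 + 53660880 * sqrt(2958) /76209893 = -43.49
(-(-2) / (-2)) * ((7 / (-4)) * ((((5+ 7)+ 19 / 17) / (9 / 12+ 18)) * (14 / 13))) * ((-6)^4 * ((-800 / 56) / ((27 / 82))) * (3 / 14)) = -3510912 / 221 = -15886.48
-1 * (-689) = 689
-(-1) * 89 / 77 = 89 / 77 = 1.16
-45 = -45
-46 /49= -0.94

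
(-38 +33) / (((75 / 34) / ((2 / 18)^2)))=-34 / 1215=-0.03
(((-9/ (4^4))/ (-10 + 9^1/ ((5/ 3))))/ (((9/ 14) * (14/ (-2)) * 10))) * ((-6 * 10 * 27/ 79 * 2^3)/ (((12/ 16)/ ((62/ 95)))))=837/ 34523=0.02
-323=-323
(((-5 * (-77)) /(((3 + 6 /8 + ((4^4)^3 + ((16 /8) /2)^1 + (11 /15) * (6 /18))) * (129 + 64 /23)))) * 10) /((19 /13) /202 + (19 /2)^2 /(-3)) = -2759724000 /47665542217876681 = -0.00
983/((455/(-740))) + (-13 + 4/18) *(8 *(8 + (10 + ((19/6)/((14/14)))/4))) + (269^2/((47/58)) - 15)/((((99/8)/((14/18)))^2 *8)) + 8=-11773874430931/3395429037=-3467.57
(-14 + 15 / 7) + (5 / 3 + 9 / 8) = -1523 / 168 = -9.07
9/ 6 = 3/ 2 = 1.50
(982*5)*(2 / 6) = 4910 / 3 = 1636.67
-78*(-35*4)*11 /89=120120 /89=1349.66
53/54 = 0.98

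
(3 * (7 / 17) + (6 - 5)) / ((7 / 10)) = 380 / 119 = 3.19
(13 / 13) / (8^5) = 1 / 32768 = 0.00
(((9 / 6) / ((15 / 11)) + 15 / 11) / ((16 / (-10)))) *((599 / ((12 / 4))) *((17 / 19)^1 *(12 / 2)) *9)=-24836337 / 1672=-14854.27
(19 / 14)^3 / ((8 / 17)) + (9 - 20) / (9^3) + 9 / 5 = 567837647 / 80015040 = 7.10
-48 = -48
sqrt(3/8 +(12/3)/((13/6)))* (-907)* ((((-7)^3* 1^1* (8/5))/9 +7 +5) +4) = 60798.74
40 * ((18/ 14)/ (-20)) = -18/ 7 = -2.57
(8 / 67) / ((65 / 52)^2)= 128 / 1675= 0.08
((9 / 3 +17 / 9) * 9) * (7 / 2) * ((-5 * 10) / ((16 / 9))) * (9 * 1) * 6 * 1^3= -467775 / 2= -233887.50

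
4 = 4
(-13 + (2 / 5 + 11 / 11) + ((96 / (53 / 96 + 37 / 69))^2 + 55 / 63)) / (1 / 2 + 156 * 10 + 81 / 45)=38775239162 / 7796236329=4.97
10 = 10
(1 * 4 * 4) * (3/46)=24/23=1.04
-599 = -599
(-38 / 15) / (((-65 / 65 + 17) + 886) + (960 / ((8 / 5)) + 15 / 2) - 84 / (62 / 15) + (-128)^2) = -0.00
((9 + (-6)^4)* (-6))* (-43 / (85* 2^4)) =33669 / 136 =247.57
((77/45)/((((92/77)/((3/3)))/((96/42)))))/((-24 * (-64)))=847/397440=0.00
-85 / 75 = -17 / 15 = -1.13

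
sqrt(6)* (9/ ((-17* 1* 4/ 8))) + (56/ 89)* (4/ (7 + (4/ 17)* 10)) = 3808/ 14151 - 18* sqrt(6)/ 17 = -2.32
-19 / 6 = -3.17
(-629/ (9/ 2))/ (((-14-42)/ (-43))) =-27047/ 252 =-107.33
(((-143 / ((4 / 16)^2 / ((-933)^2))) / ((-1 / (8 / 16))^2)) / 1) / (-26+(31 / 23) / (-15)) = 171782299260 / 9001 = 19084801.61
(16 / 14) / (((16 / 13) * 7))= 0.13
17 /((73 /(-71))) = -1207 /73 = -16.53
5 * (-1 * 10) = -50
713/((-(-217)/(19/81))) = 437/567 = 0.77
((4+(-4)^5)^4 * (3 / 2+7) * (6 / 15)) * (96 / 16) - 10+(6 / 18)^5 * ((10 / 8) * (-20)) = 5365832703549545 / 243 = 22081616063989.90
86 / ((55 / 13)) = 1118 / 55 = 20.33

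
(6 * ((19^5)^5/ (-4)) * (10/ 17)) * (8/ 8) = -1396147435323841343049144154207485/ 17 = -82126319724931843708773190000000.00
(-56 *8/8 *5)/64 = -35/8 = -4.38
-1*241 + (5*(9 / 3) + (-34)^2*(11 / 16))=2275 / 4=568.75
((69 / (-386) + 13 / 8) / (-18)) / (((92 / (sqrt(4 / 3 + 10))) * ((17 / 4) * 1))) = -2233 * sqrt(102) / 32600016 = -0.00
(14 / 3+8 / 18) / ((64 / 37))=2.95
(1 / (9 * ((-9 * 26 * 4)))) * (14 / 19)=-0.00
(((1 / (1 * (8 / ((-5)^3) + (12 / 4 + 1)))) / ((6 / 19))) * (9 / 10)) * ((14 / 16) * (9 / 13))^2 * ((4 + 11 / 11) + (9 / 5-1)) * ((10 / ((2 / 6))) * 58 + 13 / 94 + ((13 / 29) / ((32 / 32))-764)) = 1003786394625 / 666957824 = 1505.02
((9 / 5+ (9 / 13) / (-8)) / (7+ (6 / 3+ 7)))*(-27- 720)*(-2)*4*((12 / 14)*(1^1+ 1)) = 1996731 / 1820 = 1097.10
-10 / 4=-5 / 2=-2.50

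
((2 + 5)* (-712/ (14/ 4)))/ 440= -178/ 55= -3.24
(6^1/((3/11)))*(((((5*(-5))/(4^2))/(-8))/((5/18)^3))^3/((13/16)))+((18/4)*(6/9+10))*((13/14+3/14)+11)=30680017653/1456000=21071.44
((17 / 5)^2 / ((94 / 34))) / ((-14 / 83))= -407779 / 16450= -24.79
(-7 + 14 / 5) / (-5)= 21 / 25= 0.84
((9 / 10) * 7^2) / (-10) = -441 / 100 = -4.41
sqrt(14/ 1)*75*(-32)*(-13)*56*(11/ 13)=5531666.28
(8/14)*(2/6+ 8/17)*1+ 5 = 5.46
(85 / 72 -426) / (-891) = 30587 / 64152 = 0.48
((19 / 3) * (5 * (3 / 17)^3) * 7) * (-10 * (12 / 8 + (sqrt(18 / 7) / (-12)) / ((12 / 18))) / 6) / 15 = -1995 / 9826 + 285 * sqrt(14) / 39304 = -0.18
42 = 42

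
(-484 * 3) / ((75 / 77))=-37268 / 25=-1490.72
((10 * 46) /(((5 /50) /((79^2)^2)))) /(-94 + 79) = -35834074520 /3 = -11944691506.67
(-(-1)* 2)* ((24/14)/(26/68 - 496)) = -0.01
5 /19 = 0.26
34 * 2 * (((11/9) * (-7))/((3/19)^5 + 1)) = -589311562/1013049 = -581.72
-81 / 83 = -0.98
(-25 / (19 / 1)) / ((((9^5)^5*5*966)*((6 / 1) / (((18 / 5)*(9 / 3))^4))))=-4 / 4648787329906893150282375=-0.00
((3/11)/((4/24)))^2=324/121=2.68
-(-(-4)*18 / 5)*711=-10238.40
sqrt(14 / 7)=sqrt(2)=1.41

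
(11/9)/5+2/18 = 16/45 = 0.36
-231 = -231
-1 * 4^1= -4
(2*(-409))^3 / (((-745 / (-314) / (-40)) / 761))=1046319219601024 / 149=7022276641617.61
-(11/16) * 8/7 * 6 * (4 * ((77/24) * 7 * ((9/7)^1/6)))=-363/4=-90.75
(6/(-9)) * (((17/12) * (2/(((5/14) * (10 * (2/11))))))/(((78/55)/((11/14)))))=-22627/14040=-1.61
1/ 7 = 0.14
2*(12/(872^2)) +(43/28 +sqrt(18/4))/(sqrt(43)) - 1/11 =-95015/1045528 +sqrt(43)/28 +3*sqrt(86)/86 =0.47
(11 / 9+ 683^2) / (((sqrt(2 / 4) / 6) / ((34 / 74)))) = 142746008 *sqrt(2) / 111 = 1818678.74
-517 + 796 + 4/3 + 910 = 3571/3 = 1190.33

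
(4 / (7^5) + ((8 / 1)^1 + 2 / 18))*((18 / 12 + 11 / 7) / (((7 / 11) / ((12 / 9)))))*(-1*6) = -2321383724 / 7411887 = -313.20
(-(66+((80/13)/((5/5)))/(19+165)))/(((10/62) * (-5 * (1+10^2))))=612064/754975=0.81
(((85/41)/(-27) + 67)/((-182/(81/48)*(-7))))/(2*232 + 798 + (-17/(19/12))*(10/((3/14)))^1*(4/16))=351899/4512599728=0.00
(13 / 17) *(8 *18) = 1872 / 17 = 110.12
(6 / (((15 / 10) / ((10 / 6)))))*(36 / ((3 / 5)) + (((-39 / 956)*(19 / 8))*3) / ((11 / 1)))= 8409095 / 21032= 399.82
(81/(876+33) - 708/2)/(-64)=35745/6464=5.53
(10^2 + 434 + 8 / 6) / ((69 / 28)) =44968 / 207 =217.24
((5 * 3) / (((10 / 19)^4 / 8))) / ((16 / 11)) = 4300593 / 4000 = 1075.15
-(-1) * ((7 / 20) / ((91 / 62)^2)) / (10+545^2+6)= 0.00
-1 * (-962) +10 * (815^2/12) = 3326897/6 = 554482.83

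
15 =15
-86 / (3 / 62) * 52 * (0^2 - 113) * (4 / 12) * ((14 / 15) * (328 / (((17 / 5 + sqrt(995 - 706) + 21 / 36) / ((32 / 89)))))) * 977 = 17991954354110464 / 1008459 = 17841037021.94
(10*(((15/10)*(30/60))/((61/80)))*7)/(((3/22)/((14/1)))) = 431200/61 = 7068.85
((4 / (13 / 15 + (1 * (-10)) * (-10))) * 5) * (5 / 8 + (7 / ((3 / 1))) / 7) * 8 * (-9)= -20700 / 1513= -13.68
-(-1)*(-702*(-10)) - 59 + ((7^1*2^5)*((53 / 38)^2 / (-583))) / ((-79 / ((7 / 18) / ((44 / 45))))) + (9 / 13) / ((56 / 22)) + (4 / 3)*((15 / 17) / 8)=148651049532719 / 21353544212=6961.42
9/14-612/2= -4275/14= -305.36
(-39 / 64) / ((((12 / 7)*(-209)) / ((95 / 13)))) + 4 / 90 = 7207 / 126720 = 0.06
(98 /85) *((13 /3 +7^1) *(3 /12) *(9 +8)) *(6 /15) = 1666 /75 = 22.21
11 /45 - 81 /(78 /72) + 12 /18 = -43207 /585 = -73.86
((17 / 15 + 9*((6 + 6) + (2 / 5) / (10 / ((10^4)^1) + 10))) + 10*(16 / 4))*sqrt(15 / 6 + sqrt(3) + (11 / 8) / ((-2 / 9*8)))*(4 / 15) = 22426237*sqrt(442 + 256*sqrt(3)) / 9000900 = 74.14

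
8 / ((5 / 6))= 48 / 5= 9.60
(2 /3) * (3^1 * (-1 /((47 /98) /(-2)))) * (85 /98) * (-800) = -272000 /47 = -5787.23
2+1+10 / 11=43 / 11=3.91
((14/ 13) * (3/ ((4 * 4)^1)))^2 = 441/ 10816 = 0.04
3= 3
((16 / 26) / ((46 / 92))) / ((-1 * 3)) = -16 / 39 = -0.41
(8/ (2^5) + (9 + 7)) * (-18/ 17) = -585/ 34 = -17.21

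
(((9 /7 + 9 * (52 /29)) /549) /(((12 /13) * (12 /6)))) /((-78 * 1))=-131 /594384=-0.00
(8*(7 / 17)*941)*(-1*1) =-52696 / 17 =-3099.76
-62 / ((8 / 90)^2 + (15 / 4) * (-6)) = 251100 / 91093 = 2.76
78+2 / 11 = 860 / 11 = 78.18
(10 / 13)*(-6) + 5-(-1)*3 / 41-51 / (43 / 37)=-995279 / 22919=-43.43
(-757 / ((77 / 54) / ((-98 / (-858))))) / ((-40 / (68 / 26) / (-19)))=-15404193 / 204490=-75.33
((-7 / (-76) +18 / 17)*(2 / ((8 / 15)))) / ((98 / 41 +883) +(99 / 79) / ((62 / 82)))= 2239622745 / 460301191424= 0.00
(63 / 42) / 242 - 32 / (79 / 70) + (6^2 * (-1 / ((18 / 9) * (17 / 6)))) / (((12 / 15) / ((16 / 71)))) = -1390884821 / 46150852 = -30.14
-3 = -3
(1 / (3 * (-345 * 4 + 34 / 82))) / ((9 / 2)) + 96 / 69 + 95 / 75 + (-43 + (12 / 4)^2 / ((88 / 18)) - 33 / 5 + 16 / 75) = -1734384689461 / 38638185300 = -44.89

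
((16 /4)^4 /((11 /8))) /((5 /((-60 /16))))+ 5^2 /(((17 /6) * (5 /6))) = -24132 /187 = -129.05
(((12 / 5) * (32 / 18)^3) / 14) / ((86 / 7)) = 4096 / 52245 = 0.08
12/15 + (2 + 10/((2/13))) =339/5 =67.80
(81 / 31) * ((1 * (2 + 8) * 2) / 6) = 270 / 31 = 8.71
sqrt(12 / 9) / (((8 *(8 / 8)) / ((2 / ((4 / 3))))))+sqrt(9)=sqrt(3) / 8+3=3.22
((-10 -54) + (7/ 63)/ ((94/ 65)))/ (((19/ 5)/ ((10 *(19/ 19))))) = -168.22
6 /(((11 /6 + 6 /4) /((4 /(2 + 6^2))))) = 18 /95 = 0.19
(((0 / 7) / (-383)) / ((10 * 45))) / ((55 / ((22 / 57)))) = 0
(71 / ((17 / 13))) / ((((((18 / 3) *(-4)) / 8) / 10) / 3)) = -9230 / 17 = -542.94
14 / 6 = 7 / 3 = 2.33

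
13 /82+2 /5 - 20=-7971 /410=-19.44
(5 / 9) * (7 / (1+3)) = 35 / 36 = 0.97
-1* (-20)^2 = -400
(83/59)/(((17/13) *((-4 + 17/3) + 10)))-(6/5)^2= -236571/175525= -1.35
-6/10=-3/5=-0.60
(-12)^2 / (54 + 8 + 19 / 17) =2448 / 1073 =2.28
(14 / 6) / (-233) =-7 / 699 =-0.01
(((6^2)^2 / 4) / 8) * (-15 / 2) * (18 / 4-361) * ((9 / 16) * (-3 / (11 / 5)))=-83060.96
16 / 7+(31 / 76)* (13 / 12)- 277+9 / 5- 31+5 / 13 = -125769307 / 414960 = -303.09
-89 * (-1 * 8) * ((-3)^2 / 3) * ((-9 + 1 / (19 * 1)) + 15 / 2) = -58740 / 19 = -3091.58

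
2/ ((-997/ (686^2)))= -941192/ 997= -944.02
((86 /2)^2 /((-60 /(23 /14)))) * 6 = -42527 /140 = -303.76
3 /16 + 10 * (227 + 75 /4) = 39323 /16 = 2457.69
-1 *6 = -6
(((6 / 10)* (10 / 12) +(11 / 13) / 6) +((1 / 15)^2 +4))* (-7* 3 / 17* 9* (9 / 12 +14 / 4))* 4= -285348 / 325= -877.99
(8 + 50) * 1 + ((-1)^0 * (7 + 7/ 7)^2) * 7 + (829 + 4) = 1339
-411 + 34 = -377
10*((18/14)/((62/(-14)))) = -2.90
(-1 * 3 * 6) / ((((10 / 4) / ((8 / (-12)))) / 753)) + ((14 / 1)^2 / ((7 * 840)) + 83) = 110923 / 30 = 3697.43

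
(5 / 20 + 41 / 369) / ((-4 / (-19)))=1.72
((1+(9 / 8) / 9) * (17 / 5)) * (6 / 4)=459 / 80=5.74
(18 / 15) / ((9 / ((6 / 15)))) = 4 / 75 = 0.05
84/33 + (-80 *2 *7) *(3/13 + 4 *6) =-3880436/143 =-27135.92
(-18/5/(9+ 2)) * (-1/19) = 18/1045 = 0.02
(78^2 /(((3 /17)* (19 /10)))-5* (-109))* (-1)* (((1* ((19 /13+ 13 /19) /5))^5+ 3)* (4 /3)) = -3936743716181286620 /52403418882399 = -75123.80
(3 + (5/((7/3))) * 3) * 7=66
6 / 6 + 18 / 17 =35 / 17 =2.06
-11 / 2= -5.50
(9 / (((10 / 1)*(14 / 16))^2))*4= 576 / 1225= 0.47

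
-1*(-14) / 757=14 / 757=0.02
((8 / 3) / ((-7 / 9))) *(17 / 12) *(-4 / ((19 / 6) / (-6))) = -4896 / 133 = -36.81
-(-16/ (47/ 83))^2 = -1763584/ 2209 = -798.36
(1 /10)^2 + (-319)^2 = 101761.01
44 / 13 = 3.38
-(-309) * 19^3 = 2119431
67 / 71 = 0.94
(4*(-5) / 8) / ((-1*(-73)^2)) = 5 / 10658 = 0.00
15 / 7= 2.14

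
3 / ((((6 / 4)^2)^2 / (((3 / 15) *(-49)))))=-784 / 135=-5.81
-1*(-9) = 9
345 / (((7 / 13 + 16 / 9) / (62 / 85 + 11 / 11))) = 1186731 / 4607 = 257.59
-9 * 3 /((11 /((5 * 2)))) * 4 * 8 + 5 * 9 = -8145 /11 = -740.45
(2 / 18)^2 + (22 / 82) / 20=1711 / 66420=0.03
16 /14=8 /7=1.14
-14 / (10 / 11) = -15.40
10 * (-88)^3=-6814720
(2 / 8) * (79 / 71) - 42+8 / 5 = -40.12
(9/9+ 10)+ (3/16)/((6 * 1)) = 353/32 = 11.03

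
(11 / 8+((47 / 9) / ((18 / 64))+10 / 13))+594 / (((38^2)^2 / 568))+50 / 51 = 407867617399 / 18663009768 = 21.85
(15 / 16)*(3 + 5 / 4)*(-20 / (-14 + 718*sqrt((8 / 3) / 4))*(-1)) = 0.14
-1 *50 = -50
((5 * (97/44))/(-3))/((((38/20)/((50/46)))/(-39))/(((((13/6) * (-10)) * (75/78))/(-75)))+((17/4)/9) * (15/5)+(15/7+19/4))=-27584375/61172386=-0.45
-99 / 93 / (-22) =3 / 62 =0.05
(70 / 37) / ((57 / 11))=0.37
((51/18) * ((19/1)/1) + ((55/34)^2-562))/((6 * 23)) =-1753247/478584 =-3.66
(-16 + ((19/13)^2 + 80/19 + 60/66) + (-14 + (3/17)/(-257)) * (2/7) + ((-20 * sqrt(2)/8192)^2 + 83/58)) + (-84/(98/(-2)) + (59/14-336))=-22427726289592299029/65696310801465344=-341.38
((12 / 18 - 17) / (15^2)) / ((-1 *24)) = 49 / 16200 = 0.00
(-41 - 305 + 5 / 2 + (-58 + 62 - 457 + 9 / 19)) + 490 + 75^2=202121 / 38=5318.97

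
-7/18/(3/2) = -7/27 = -0.26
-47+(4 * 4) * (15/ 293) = -13531/ 293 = -46.18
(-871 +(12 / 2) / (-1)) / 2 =-438.50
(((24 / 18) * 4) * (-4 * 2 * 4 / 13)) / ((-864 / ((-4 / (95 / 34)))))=-2176 / 100035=-0.02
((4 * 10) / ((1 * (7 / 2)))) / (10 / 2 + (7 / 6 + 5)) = 480 / 469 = 1.02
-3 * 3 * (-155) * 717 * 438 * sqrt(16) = 1752376680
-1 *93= -93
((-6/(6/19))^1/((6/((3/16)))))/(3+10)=-19/416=-0.05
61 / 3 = 20.33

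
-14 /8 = -7 /4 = -1.75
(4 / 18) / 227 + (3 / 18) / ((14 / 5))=3461 / 57204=0.06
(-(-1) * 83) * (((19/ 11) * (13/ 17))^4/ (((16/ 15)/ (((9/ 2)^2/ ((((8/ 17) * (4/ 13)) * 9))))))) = 542179416968865/ 147315165184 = 3680.40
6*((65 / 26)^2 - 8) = -10.50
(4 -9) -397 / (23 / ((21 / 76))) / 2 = -25817 / 3496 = -7.38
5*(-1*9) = -45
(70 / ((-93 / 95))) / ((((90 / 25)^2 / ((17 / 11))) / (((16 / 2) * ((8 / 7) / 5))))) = -1292000 / 82863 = -15.59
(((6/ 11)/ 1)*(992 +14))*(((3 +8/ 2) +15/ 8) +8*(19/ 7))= 2584917/ 154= 16785.18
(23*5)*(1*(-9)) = -1035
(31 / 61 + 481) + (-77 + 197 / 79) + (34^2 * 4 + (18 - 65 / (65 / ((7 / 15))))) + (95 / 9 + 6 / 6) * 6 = 369945127 / 72285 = 5117.87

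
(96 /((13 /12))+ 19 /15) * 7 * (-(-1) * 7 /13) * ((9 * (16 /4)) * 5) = 10305876 /169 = 60981.51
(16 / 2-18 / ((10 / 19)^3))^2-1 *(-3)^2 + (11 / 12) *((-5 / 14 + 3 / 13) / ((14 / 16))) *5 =6364495437871 / 477750000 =13321.81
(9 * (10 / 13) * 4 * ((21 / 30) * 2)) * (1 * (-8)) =-4032 / 13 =-310.15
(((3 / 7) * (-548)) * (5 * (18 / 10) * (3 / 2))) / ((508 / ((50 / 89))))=-277425 / 79121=-3.51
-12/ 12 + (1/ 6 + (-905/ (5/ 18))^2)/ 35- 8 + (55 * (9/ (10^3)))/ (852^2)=102732345694631/ 338755200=303264.26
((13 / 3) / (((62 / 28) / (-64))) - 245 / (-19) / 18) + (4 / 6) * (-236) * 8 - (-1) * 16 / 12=-14650525 / 10602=-1381.86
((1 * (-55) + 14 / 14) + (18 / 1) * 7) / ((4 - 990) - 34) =-6 / 85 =-0.07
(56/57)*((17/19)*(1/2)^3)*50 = 5950/1083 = 5.49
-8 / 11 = -0.73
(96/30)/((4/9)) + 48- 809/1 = -3769/5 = -753.80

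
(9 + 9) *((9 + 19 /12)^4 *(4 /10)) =260144641 /2880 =90328.00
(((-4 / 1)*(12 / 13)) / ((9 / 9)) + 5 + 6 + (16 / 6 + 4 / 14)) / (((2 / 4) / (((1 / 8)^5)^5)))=2801 / 5156824199293652573356032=0.00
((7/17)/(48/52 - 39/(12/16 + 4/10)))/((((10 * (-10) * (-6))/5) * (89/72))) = -2093/24873720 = -0.00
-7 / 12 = -0.58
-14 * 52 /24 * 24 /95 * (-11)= 8008 /95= 84.29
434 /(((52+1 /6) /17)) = 44268 /313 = 141.43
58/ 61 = 0.95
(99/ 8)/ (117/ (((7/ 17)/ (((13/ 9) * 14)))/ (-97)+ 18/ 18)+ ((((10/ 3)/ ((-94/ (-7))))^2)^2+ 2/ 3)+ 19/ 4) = 1677314391515235/ 16596267388009454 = 0.10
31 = 31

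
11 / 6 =1.83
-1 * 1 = -1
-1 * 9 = -9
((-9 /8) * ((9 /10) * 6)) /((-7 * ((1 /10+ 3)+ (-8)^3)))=-0.00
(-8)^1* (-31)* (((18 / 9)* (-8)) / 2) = -1984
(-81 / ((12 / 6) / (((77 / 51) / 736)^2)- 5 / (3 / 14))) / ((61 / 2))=-0.00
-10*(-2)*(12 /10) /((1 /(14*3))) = 1008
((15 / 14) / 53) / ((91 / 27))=405 / 67522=0.01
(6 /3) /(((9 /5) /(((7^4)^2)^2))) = 332329305696010 /9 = 36925478410667.78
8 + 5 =13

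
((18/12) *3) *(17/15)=51/10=5.10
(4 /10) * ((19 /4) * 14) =133 /5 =26.60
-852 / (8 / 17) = -3621 / 2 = -1810.50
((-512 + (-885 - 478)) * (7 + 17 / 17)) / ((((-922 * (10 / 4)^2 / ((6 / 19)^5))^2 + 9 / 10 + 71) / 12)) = -0.00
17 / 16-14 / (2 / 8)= -54.94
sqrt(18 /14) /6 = sqrt(7) /14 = 0.19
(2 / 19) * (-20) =-40 / 19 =-2.11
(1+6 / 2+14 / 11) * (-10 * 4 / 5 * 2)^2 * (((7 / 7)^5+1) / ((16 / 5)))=843.64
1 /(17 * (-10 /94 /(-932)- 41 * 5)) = -43804 /152656855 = -0.00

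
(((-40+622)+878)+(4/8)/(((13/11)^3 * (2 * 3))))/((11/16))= 153971084/72501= 2123.71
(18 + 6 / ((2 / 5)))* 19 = 627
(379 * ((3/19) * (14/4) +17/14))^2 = 7932574225/17689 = 448446.73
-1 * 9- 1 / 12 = -109 / 12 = -9.08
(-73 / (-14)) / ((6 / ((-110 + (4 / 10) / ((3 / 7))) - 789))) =-983383 / 1260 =-780.46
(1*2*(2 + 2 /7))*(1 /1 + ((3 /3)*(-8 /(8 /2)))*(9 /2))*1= -256 /7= -36.57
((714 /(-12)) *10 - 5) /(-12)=50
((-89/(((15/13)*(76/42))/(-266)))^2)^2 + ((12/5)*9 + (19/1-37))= 10330414697835872251/625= 16528663516537395.60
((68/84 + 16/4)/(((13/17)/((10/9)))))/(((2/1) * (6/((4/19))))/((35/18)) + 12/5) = 8585/38961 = 0.22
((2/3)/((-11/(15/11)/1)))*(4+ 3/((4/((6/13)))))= -565/1573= -0.36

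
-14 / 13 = -1.08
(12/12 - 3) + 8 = 6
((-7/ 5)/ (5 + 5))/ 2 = -7/ 100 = -0.07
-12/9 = -4/3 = -1.33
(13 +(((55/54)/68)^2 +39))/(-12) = -701149393/161803008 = -4.33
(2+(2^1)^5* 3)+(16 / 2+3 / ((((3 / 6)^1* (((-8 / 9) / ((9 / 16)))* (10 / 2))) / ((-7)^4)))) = -549523 / 320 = -1717.26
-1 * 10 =-10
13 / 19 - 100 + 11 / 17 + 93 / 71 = -2232731 / 22933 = -97.36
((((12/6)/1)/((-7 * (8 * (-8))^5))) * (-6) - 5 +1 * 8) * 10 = 28185722865/939524096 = 30.00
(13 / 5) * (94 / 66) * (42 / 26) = 329 / 55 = 5.98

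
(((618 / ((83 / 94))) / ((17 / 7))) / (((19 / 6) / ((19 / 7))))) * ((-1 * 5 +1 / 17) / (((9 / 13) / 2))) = -84581952 / 23987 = -3526.16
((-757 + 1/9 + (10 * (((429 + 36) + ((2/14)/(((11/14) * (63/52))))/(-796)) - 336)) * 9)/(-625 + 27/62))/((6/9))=-46398247274/1780057587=-26.07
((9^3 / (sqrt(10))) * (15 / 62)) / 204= 729 * sqrt(10) / 8432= 0.27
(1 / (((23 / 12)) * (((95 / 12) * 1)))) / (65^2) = 144 / 9231625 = 0.00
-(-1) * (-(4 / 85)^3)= -64 / 614125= -0.00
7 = 7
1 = 1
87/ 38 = 2.29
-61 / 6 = -10.17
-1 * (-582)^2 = -338724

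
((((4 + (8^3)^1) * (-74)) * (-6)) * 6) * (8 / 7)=10996992 / 7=1570998.86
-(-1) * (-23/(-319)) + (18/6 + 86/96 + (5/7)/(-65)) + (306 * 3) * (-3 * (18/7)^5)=-1035848362769657/3345534192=-309621.22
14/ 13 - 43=-545/ 13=-41.92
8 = 8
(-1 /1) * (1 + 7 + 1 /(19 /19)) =-9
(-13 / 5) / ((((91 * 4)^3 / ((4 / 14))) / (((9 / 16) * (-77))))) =99 / 148395520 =0.00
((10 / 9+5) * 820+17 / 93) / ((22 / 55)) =6990755 / 558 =12528.23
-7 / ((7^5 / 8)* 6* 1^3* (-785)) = 4 / 5654355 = 0.00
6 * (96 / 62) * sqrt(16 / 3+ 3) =480 * sqrt(3) / 31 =26.82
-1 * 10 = -10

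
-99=-99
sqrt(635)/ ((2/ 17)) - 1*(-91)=91 + 17*sqrt(635)/ 2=305.19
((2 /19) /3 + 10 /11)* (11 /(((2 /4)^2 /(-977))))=-2313536 /57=-40588.35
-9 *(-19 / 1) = 171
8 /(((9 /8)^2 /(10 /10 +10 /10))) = 12.64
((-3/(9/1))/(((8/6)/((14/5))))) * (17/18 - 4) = 77/36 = 2.14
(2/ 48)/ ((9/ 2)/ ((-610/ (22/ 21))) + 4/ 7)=2135/ 28884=0.07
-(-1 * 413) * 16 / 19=6608 / 19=347.79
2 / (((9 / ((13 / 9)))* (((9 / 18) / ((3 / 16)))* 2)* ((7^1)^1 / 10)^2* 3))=325 / 7938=0.04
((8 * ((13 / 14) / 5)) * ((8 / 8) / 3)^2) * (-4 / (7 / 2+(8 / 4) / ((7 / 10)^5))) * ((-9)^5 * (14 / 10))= 45872622432 / 12941225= 3544.69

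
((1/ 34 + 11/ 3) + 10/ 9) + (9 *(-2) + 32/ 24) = -3629/ 306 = -11.86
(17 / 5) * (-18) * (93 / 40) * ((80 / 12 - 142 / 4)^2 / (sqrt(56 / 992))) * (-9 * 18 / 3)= 1277579223 * sqrt(217) / 700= 26885595.93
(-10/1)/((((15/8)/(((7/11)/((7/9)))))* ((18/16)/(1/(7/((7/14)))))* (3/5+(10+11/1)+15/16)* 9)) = -5120/3748437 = -0.00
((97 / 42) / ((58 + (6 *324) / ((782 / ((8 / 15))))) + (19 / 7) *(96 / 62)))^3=203161106493255069125 / 4228448191197925573180224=0.00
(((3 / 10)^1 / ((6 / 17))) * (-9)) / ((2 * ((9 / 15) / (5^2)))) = -1275 / 8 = -159.38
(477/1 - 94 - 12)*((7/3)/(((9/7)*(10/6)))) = 18179/45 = 403.98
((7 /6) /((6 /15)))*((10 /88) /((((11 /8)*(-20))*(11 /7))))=-245 /31944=-0.01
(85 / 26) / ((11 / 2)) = 85 / 143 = 0.59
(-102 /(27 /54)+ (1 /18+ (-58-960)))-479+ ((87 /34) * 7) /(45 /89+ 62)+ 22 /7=-10113748685 /5957973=-1697.52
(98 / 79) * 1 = 98 / 79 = 1.24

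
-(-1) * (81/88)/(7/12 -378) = -243/99638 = -0.00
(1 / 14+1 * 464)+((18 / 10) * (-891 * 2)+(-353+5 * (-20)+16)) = -222637 / 70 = -3180.53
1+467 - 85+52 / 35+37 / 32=431919 / 1120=385.64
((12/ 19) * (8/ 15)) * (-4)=-128/ 95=-1.35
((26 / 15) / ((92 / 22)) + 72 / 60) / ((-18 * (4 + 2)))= -557 / 37260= -0.01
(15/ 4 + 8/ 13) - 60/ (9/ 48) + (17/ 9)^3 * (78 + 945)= 6578.74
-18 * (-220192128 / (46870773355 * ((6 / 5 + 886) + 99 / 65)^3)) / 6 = 36282157891200 / 1807055773774383422302873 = 0.00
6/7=0.86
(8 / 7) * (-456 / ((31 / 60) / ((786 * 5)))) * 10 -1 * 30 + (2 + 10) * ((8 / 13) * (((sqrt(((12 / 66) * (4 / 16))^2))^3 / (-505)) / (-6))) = -75164322106237216 / 1896149255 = -39640509.26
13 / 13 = 1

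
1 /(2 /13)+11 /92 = 609 /92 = 6.62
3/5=0.60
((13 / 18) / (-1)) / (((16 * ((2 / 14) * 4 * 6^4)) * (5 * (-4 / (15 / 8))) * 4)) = 91 / 63700992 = 0.00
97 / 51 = 1.90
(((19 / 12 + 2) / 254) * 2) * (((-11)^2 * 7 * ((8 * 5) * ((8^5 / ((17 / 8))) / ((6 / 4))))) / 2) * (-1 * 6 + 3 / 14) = -61377085440 / 2159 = -28428478.67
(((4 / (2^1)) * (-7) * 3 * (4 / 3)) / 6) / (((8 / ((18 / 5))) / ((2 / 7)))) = -6 / 5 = -1.20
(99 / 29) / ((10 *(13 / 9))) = 891 / 3770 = 0.24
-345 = -345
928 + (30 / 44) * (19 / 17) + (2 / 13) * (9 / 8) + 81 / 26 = 9063259 / 9724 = 932.05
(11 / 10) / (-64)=-11 / 640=-0.02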